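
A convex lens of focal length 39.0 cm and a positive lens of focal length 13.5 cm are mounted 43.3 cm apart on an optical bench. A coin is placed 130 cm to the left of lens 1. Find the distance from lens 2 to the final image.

Lens 1: 1/d_i1 = 1/f₁ − 1/d_o1 = 1/(39.0) − 1/(130) = 0.01795, so d_i1 = 55.71 cm.
The intermediate image is 55.71 cm to the right of lens 1, which lies 12.41 cm to the right of lens 2 — a virtual object — so d_o2 = −12.41 cm.
Lens 2: 1/d_i2 = 1/f₂ − 1/d_o2 = 1/(13.5) − 1/(-12.41) = 0.1547, so d_i2 = 6.47 cm.
The final image is real, 6.47 cm to the right of lens 2 (overall magnification ≈ -0.22).

6.47 cm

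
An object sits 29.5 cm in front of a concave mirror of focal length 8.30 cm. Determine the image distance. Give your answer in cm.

11.5 cm

Mirror equation: 1/q = 1/f − 1/p = 1/(8.300) − 1/(29.5) = 0.1205 − 0.03390 = 0.08658, so q = 11.5 cm.
The image is real, inverted and reduced, in front of the mirror.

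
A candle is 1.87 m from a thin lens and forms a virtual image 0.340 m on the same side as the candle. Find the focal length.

f = -0.416 m (diverging)

Virtual image ⇒ d_i = −0.340 m.
1/f = 1/d_o + 1/d_i = 1/(1.87) + 1/(-0.340) = -2.406, so f = -0.416 m.
Since f is negative, the thin lens is diverging.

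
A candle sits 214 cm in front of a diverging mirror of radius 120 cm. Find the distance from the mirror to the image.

f = R/2 = 120/2 = 60.00 cm; for a diverging mirror, f = -60.00 cm.
Mirror equation: 1/v = 1/f − 1/u = 1/(-60.00) − 1/(214) = -0.01667 − 0.004673 = -0.02134, so v = -46.9 cm.
The image is virtual, upright and reduced, behind the mirror.

46.9 cm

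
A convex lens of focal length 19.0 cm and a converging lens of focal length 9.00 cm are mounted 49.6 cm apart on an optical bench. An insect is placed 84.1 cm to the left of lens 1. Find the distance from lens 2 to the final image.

14.0 cm

Lens 1: 1/d_i1 = 1/f₁ − 1/d_o1 = 1/(19.0) − 1/(84.1) = 0.04074, so d_i1 = 24.55 cm.
The intermediate image is 24.55 cm to the right of lens 1, which is 49.6 − (24.55) = 25.05 cm to the left of lens 2, so d_o2 = +25.05 cm.
Lens 2: 1/d_i2 = 1/f₂ − 1/d_o2 = 1/(9.00) − 1/(25.05) = 0.07119, so d_i2 = 14.0 cm.
The final image is real, 14.0 cm to the right of lens 2 (overall magnification ≈ 0.16).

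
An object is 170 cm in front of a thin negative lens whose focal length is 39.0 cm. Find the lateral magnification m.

For a negative lens, f = -39.0 cm.
1/d_i = 1/f − 1/d_o = 1/(-39.00) − 1/(170) = -0.03152, so d_i = -31.72 cm.
m = −d_i/d_o = −(-31.72)/(170) = +0.187.
The image is virtual, upright and reduced, on the same side as the object.

m = +0.187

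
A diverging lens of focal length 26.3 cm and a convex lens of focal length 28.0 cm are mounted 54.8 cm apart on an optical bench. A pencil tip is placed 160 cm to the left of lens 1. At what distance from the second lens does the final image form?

Lens 1 is diverging, so f₁ = −26.3 cm.
Lens 1: 1/d_i1 = 1/f₁ − 1/d_o1 = 1/(-26.3) − 1/(160) = -0.04427, so d_i1 = -22.59 cm.
The intermediate image is 22.59 cm to the left of lens 1 (virtual), which is 54.8 − (-22.59) = 77.39 cm to the left of lens 2, so d_o2 = +77.39 cm.
Lens 2: 1/d_i2 = 1/f₂ − 1/d_o2 = 1/(28.0) − 1/(77.39) = 0.02279, so d_i2 = 43.9 cm.
The final image is real, 43.9 cm to the right of lens 2 (overall magnification ≈ -0.080).

43.9 cm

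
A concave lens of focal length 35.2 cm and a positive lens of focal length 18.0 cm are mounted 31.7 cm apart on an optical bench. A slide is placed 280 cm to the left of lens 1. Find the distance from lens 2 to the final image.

Lens 1 is diverging, so f₁ = −35.2 cm.
Lens 1: 1/d_i1 = 1/f₁ − 1/d_o1 = 1/(-35.2) − 1/(280) = -0.03198, so d_i1 = -31.27 cm.
The intermediate image is 31.27 cm to the left of lens 1 (virtual), which is 31.7 − (-31.27) = 62.97 cm to the left of lens 2, so d_o2 = +62.97 cm.
Lens 2: 1/d_i2 = 1/f₂ − 1/d_o2 = 1/(18.0) − 1/(62.97) = 0.03967, so d_i2 = 25.2 cm.
The final image is real, 25.2 cm to the right of lens 2 (overall magnification ≈ -0.045).

25.2 cm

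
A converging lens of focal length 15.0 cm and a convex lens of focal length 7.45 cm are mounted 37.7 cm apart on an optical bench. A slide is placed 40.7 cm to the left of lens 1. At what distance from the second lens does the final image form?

16.0 cm

Lens 1: 1/d_i1 = 1/f₁ − 1/d_o1 = 1/(15.0) − 1/(40.7) = 0.04210, so d_i1 = 23.75 cm.
The intermediate image is 23.75 cm to the right of lens 1, which is 37.7 − (23.75) = 13.95 cm to the left of lens 2, so d_o2 = +13.95 cm.
Lens 2: 1/d_i2 = 1/f₂ − 1/d_o2 = 1/(7.45) − 1/(13.95) = 0.06254, so d_i2 = 16.0 cm.
The final image is real, 16.0 cm to the right of lens 2 (overall magnification ≈ 0.67).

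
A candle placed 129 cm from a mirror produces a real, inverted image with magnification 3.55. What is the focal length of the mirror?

m = −d_i/d_o ⇒ d_i = −m·d_o = −(-3.55)·(129) = 457.9 cm.
1/f = 1/d_o + 1/d_i = 1/(129) + 1/(457.9) = 0.009936, so f = 101 cm.
Since f is positive, the mirror is concave.

f = 101 cm (concave)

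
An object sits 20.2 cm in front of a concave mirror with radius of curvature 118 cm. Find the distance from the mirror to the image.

f = R/2 = 118/2 = 59.00 cm.
Mirror equation: 1/v = 1/f − 1/u = 1/(59.00) − 1/(20.2) = 0.01695 − 0.04950 = -0.03256, so v = -30.7 cm.
The image is virtual, upright and enlarged, behind the mirror.

30.7 cm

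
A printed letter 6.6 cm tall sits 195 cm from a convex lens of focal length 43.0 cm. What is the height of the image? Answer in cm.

1/d_i = 1/f − 1/d_o = 1/(43.00) − 1/(195) = 0.01813, so d_i = 55.16 cm.
m = −d_i/d_o = -0.2829.
|h_i| = |m|·h_o = 0.2829 × 6.6 = 1.87 cm. The image is real, inverted and reduced, on the far side of the lens.

1.87 cm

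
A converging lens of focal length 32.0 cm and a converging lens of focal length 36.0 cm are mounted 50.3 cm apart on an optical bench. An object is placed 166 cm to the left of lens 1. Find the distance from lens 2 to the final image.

Lens 1: 1/d_i1 = 1/f₁ − 1/d_o1 = 1/(32.0) − 1/(166) = 0.02523, so d_i1 = 39.64 cm.
The intermediate image is 39.64 cm to the right of lens 1, which is 50.3 − (39.64) = 10.66 cm to the left of lens 2, so d_o2 = +10.66 cm.
Lens 2: 1/d_i2 = 1/f₂ − 1/d_o2 = 1/(36.0) − 1/(10.66) = -0.06603, so d_i2 = -15.1 cm.
The final image is virtual, 15.1 cm to the left of lens 2 (overall magnification ≈ -0.34).

15.1 cm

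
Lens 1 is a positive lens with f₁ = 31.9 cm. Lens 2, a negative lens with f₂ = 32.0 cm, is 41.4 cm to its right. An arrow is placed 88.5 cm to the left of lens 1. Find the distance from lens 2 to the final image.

Lens 1: 1/d_i1 = 1/f₁ − 1/d_o1 = 1/(31.9) − 1/(88.5) = 0.02005, so d_i1 = 49.88 cm.
The intermediate image is 49.88 cm to the right of lens 1, which lies 8.480 cm to the right of lens 2 — a virtual object — so d_o2 = −8.480 cm.
Lens 2 is diverging, so f₂ = −32.0 cm.
Lens 2: 1/d_i2 = 1/f₂ − 1/d_o2 = 1/(-32.0) − 1/(-8.480) = 0.08667, so d_i2 = 11.5 cm.
The final image is real, 11.5 cm to the right of lens 2 (overall magnification ≈ -0.77).

11.5 cm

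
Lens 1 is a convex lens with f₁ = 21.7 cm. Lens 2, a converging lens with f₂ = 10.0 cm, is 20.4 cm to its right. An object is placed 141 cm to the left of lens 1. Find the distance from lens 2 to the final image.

3.44 cm

Lens 1: 1/d_i1 = 1/f₁ − 1/d_o1 = 1/(21.7) − 1/(141) = 0.03899, so d_i1 = 25.65 cm.
The intermediate image is 25.65 cm to the right of lens 1, which lies 5.250 cm to the right of lens 2 — a virtual object — so d_o2 = −5.250 cm.
Lens 2: 1/d_i2 = 1/f₂ − 1/d_o2 = 1/(10.0) − 1/(-5.250) = 0.2905, so d_i2 = 3.44 cm.
The final image is real, 3.44 cm to the right of lens 2 (overall magnification ≈ -0.12).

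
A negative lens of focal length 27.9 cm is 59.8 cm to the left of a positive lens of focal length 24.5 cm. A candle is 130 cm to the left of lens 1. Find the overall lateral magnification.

f₁ = −27.9 cm (diverging).
Lens 1: 1/d_i1 = 1/(-27.9) − 1/(130) = -0.04353, so d_i1 = -22.97 cm; m₁ = −d_i1/d_o1 = +0.1767.
d_o2 = 59.8 − (-22.97) = 82.77 cm.
Lens 2: 1/d_i2 = 1/(24.5) − 1/(82.77) = 0.02873, so d_i2 = 34.80 cm; m₂ = −d_i2/d_o2 = -0.4205.
m = m₁·m₂ = (+0.1767)(-0.4205) = -0.0743.

m = -0.0743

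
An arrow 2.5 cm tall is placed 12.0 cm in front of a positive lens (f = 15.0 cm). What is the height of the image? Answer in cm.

12.5 cm

1/d_i = 1/f − 1/d_o = 1/(15.00) − 1/(12.0) = -0.01667, so d_i = -60.00 cm.
m = −d_i/d_o = +5.000.
|h_i| = |m|·h_o = 5.000 × 2.5 = 12.5 cm. The image is virtual, upright and enlarged, on the same side as the object.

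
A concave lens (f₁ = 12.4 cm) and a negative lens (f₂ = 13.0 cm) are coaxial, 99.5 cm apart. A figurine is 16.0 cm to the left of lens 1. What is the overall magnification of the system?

f₁ = −12.4 cm (diverging).
Lens 1: 1/d_i1 = 1/(-12.4) − 1/(16.0) = -0.1431, so d_i1 = -6.986 cm; m₁ = −d_i1/d_o1 = +0.4366.
d_o2 = 99.5 − (-6.986) = 106.5 cm.
f₂ = −13.0 cm (diverging).
Lens 2: 1/d_i2 = 1/(-13.0) − 1/(106.5) = -0.08631, so d_i2 = -11.59 cm; m₂ = −d_i2/d_o2 = +0.1088.
m = m₁·m₂ = (+0.4366)(+0.1088) = +0.0475.

m = +0.0475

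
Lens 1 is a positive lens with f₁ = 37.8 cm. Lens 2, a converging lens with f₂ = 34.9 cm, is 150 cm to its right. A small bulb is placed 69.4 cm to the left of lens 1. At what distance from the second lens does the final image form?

72.9 cm

Lens 1: 1/d_i1 = 1/f₁ − 1/d_o1 = 1/(37.8) − 1/(69.4) = 0.01205, so d_i1 = 83.02 cm.
The intermediate image is 83.02 cm to the right of lens 1, which is 150 − (83.02) = 66.98 cm to the left of lens 2, so d_o2 = +66.98 cm.
Lens 2: 1/d_i2 = 1/f₂ − 1/d_o2 = 1/(34.9) − 1/(66.98) = 0.01372, so d_i2 = 72.9 cm.
The final image is real, 72.9 cm to the right of lens 2 (overall magnification ≈ 1.3).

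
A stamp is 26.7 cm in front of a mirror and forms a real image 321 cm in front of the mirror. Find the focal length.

f = 24.6 cm (concave)

Real image ⇒ d_i = +321 cm.
1/f = 1/d_o + 1/d_i = 1/(26.7) + 1/(321) = 0.04057, so f = 24.6 cm.
Since f is positive, the mirror is concave.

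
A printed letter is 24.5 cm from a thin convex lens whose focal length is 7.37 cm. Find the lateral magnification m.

m = -0.430

1/d_i = 1/f − 1/d_o = 1/(7.370) − 1/(24.5) = 0.09487, so d_i = 10.54 cm.
m = −d_i/d_o = −(10.54)/(24.5) = -0.430.
The image is real, inverted and reduced, on the far side of the lens.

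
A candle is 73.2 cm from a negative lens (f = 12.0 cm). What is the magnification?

m = +0.141

For a negative lens, f = -12.0 cm.
1/d_i = 1/f − 1/d_o = 1/(-12.00) − 1/(73.2) = -0.09699, so d_i = -10.31 cm.
m = −d_i/d_o = −(-10.31)/(73.2) = +0.141.
The image is virtual, upright and reduced, on the same side as the object.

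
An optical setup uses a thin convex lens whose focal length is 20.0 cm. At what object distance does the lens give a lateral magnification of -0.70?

m = −d_i/d_o ⇒ d_i = −m·d_o.
1/f = 1/d_o + 1/d_i = 1/d_o − 1/(m·d_o) = (1 − 1/m)/d_o, so d_o = f(1 − 1/m) = (20.00)(1 − 1/(-0.70)) = 48.6 cm.

48.6 cm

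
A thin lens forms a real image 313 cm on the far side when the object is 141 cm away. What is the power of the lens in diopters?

d_i = +313 cm.
1/f = 1/d_o + 1/d_i = 1/(141) + 1/(313) = 0.01029 cm⁻¹.
f = 97.21 cm = 0.9721 m, so P = 1/f = +1.03 D.

P = +1.03 D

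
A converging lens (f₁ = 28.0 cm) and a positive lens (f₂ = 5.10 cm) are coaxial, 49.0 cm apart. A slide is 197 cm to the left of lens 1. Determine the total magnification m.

Lens 1: 1/d_i1 = 1/(28.0) − 1/(197) = 0.03064, so d_i1 = 32.64 cm; m₁ = −d_i1/d_o1 = -0.1657.
d_o2 = 49.0 − (32.64) = 16.36 cm.
Lens 2: 1/d_i2 = 1/(5.10) − 1/(16.36) = 0.1350, so d_i2 = 7.410 cm; m₂ = −d_i2/d_o2 = -0.4529.
m = m₁·m₂ = (-0.1657)(-0.4529) = +0.0750.

m = +0.0750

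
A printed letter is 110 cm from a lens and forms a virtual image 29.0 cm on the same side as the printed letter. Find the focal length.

Virtual image ⇒ d_i = −29.0 cm.
1/f = 1/d_o + 1/d_i = 1/(110) + 1/(-29.0) = -0.02539, so f = -39.4 cm.
Since f is negative, the lens is diverging.

f = -39.4 cm (diverging)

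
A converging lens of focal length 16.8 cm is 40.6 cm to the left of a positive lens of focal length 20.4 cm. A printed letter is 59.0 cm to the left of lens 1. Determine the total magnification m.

Lens 1: 1/d_i1 = 1/(16.8) − 1/(59.0) = 0.04257, so d_i1 = 23.49 cm; m₁ = −d_i1/d_o1 = -0.3981.
d_o2 = 40.6 − (23.49) = 17.11 cm.
Lens 2: 1/d_i2 = 1/(20.4) − 1/(17.11) = -0.009426, so d_i2 = -106.1 cm; m₂ = −d_i2/d_o2 = +6.201.
m = m₁·m₂ = (-0.3981)(+6.201) = -2.47.

m = -2.47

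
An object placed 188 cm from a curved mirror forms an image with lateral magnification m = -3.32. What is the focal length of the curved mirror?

m = −d_i/d_o ⇒ d_i = −m·d_o = −(-3.32)·(188) = 624.2 cm.
1/f = 1/d_o + 1/d_i = 1/(188) + 1/(624.2) = 0.006921, so f = 144 cm.
Since f is positive, the curved mirror is concave.

f = 144 cm (concave)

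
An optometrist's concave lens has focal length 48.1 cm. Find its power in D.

P = -2.08 D

For a concave lens, f = −48.1 cm.
f = -48.1 cm = -0.481 m.
P = 1/f = 1/(-0.481 m) = -2.08 D.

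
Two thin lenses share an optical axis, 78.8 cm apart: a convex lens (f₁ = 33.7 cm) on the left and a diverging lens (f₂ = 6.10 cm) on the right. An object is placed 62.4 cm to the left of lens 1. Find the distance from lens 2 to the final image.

2.90 cm

Lens 1: 1/d_i1 = 1/f₁ − 1/d_o1 = 1/(33.7) − 1/(62.4) = 0.01365, so d_i1 = 73.27 cm.
The intermediate image is 73.27 cm to the right of lens 1, which is 78.8 − (73.27) = 5.530 cm to the left of lens 2, so d_o2 = +5.530 cm.
Lens 2 is diverging, so f₂ = −6.10 cm.
Lens 2: 1/d_i2 = 1/f₂ − 1/d_o2 = 1/(-6.10) − 1/(5.530) = -0.3448, so d_i2 = -2.90 cm.
The final image is virtual, 2.90 cm to the left of lens 2 (overall magnification ≈ -0.62).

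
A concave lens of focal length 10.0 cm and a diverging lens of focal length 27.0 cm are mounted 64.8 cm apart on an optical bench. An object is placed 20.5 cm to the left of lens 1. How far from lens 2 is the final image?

19.6 cm

Lens 1 is diverging, so f₁ = −10.0 cm.
Lens 1: 1/d_i1 = 1/f₁ − 1/d_o1 = 1/(-10.0) − 1/(20.5) = -0.1488, so d_i1 = -6.721 cm.
The intermediate image is 6.721 cm to the left of lens 1 (virtual), which is 64.8 − (-6.721) = 71.52 cm to the left of lens 2, so d_o2 = +71.52 cm.
Lens 2 is diverging, so f₂ = −27.0 cm.
Lens 2: 1/d_i2 = 1/f₂ − 1/d_o2 = 1/(-27.0) − 1/(71.52) = -0.05102, so d_i2 = -19.6 cm.
The final image is virtual, 19.6 cm to the left of lens 2 (overall magnification ≈ 0.090).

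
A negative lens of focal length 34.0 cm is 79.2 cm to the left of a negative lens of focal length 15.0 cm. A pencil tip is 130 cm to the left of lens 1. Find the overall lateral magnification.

m = +0.0257

f₁ = −34.0 cm (diverging).
Lens 1: 1/d_i1 = 1/(-34.0) − 1/(130) = -0.03710, so d_i1 = -26.95 cm; m₁ = −d_i1/d_o1 = +0.2073.
d_o2 = 79.2 − (-26.95) = 106.2 cm.
f₂ = −15.0 cm (diverging).
Lens 2: 1/d_i2 = 1/(-15.0) − 1/(106.2) = -0.07608, so d_i2 = -13.14 cm; m₂ = −d_i2/d_o2 = +0.1238.
m = m₁·m₂ = (+0.2073)(+0.1238) = +0.0257.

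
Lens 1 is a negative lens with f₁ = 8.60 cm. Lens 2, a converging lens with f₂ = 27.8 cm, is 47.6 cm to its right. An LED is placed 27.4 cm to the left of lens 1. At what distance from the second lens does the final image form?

57.1 cm

Lens 1 is diverging, so f₁ = −8.60 cm.
Lens 1: 1/d_i1 = 1/f₁ − 1/d_o1 = 1/(-8.60) − 1/(27.4) = -0.1528, so d_i1 = -6.546 cm.
The intermediate image is 6.546 cm to the left of lens 1 (virtual), which is 47.6 − (-6.546) = 54.15 cm to the left of lens 2, so d_o2 = +54.15 cm.
Lens 2: 1/d_i2 = 1/f₂ − 1/d_o2 = 1/(27.8) − 1/(54.15) = 0.01750, so d_i2 = 57.1 cm.
The final image is real, 57.1 cm to the right of lens 2 (overall magnification ≈ -0.25).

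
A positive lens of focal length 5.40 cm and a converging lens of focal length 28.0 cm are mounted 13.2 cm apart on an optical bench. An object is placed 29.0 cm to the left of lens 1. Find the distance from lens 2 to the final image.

Lens 1: 1/d_i1 = 1/f₁ − 1/d_o1 = 1/(5.40) − 1/(29.0) = 0.1507, so d_i1 = 6.636 cm.
The intermediate image is 6.636 cm to the right of lens 1, which is 13.2 − (6.636) = 6.564 cm to the left of lens 2, so d_o2 = +6.564 cm.
Lens 2: 1/d_i2 = 1/f₂ − 1/d_o2 = 1/(28.0) − 1/(6.564) = -0.1166, so d_i2 = -8.57 cm.
The final image is virtual, 8.57 cm to the left of lens 2 (overall magnification ≈ -0.30).

8.57 cm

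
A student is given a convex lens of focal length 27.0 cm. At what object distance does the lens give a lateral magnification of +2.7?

17.0 cm

m = −d_i/d_o ⇒ d_i = −m·d_o.
1/f = 1/d_o + 1/d_i = 1/d_o − 1/(m·d_o) = (1 − 1/m)/d_o, so d_o = f(1 − 1/m) = (27.00)(1 − 1/(+2.7)) = 17.0 cm.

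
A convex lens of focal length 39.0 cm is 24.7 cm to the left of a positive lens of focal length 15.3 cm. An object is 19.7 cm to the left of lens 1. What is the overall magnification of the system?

m = -0.628

Lens 1: 1/d_i1 = 1/(39.0) − 1/(19.7) = -0.02512, so d_i1 = -39.81 cm; m₁ = −d_i1/d_o1 = +2.021.
d_o2 = 24.7 − (-39.81) = 64.51 cm.
Lens 2: 1/d_i2 = 1/(15.3) − 1/(64.51) = 0.04986, so d_i2 = 20.06 cm; m₂ = −d_i2/d_o2 = -0.3109.
m = m₁·m₂ = (+2.021)(-0.3109) = -0.628.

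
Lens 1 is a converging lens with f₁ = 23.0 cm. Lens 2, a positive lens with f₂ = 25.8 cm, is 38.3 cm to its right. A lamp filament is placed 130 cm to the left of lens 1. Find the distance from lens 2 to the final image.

Lens 1: 1/d_i1 = 1/f₁ − 1/d_o1 = 1/(23.0) − 1/(130) = 0.03579, so d_i1 = 27.94 cm.
The intermediate image is 27.94 cm to the right of lens 1, which is 38.3 − (27.94) = 10.36 cm to the left of lens 2, so d_o2 = +10.36 cm.
Lens 2: 1/d_i2 = 1/f₂ − 1/d_o2 = 1/(25.8) − 1/(10.36) = -0.05777, so d_i2 = -17.3 cm.
The final image is virtual, 17.3 cm to the left of lens 2 (overall magnification ≈ -0.36).

17.3 cm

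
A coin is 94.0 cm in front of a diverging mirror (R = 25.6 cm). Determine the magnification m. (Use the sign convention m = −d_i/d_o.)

m = +0.120

f = R/2 = 25.6/2 = 12.80 cm; for a diverging mirror, f = -12.80 cm.
1/d_i = 1/f − 1/d_o = 1/(-12.80) − 1/(94.0) = -0.08876, so d_i = -11.27 cm.
m = −d_i/d_o = −(-11.27)/(94.0) = +0.120.
The image is virtual, upright and reduced, behind the mirror.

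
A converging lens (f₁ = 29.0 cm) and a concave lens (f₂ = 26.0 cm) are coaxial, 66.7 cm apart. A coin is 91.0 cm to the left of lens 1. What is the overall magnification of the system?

Lens 1: 1/d_i1 = 1/(29.0) − 1/(91.0) = 0.02349, so d_i1 = 42.56 cm; m₁ = −d_i1/d_o1 = -0.4677.
d_o2 = 66.7 − (42.56) = 24.14 cm.
f₂ = −26.0 cm (diverging).
Lens 2: 1/d_i2 = 1/(-26.0) − 1/(24.14) = -0.07989, so d_i2 = -12.52 cm; m₂ = −d_i2/d_o2 = +0.5185.
m = m₁·m₂ = (-0.4677)(+0.5185) = -0.243.

m = -0.243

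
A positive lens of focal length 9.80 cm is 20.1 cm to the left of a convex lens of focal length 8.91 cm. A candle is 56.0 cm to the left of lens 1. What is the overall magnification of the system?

Lens 1: 1/d_i1 = 1/(9.80) − 1/(56.0) = 0.08418, so d_i1 = 11.88 cm; m₁ = −d_i1/d_o1 = -0.2121.
d_o2 = 20.1 − (11.88) = 8.220 cm.
Lens 2: 1/d_i2 = 1/(8.91) − 1/(8.220) = -0.009421, so d_i2 = -106.1 cm; m₂ = −d_i2/d_o2 = +12.91.
m = m₁·m₂ = (-0.2121)(+12.91) = -2.74.

m = -2.74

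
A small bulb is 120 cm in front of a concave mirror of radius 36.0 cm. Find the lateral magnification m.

m = -0.176

f = R/2 = 36.0/2 = 18.00 cm.
1/d_i = 1/f − 1/d_o = 1/(18.00) − 1/(120) = 0.04722, so d_i = 21.18 cm.
m = −d_i/d_o = −(21.18)/(120) = -0.176.
The image is real, inverted and reduced, in front of the mirror.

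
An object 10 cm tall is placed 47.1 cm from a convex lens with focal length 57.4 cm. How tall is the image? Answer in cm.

1/d_i = 1/f − 1/d_o = 1/(57.40) − 1/(47.1) = -0.003810, so d_i = -262.5 cm.
m = −d_i/d_o = +5.573.
|h_i| = |m|·h_o = 5.573 × 10 = 55.7 cm. The image is virtual, upright and enlarged, on the same side as the object.

55.7 cm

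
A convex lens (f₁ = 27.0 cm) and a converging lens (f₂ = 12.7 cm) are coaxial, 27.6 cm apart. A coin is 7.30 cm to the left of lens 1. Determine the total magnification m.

Lens 1: 1/d_i1 = 1/(27.0) − 1/(7.30) = -0.09995, so d_i1 = -10.01 cm; m₁ = −d_i1/d_o1 = +1.371.
d_o2 = 27.6 − (-10.01) = 37.61 cm.
Lens 2: 1/d_i2 = 1/(12.7) − 1/(37.61) = 0.05215, so d_i2 = 19.17 cm; m₂ = −d_i2/d_o2 = -0.5098.
m = m₁·m₂ = (+1.371)(-0.5098) = -0.699.

m = -0.699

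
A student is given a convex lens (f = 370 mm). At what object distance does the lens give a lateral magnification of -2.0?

m = −d_i/d_o ⇒ d_i = −m·d_o.
1/f = 1/d_o + 1/d_i = 1/d_o − 1/(m·d_o) = (1 − 1/m)/d_o, so d_o = f(1 − 1/m) = (370.0)(1 − 1/(-2.0)) = 555 mm.

555 mm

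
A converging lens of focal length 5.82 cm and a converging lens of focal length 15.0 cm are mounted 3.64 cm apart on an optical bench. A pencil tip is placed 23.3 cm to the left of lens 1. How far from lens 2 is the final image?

Lens 1: 1/d_i1 = 1/f₁ − 1/d_o1 = 1/(5.82) − 1/(23.3) = 0.1289, so d_i1 = 7.758 cm.
The intermediate image is 7.758 cm to the right of lens 1, which lies 4.118 cm to the right of lens 2 — a virtual object — so d_o2 = −4.118 cm.
Lens 2: 1/d_i2 = 1/f₂ − 1/d_o2 = 1/(15.0) − 1/(-4.118) = 0.3095, so d_i2 = 3.23 cm.
The final image is real, 3.23 cm to the right of lens 2 (overall magnification ≈ -0.26).

3.23 cm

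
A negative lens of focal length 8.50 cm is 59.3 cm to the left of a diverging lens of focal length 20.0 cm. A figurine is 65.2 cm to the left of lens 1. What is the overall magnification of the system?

f₁ = −8.50 cm (diverging).
Lens 1: 1/d_i1 = 1/(-8.50) − 1/(65.2) = -0.1330, so d_i1 = -7.520 cm; m₁ = −d_i1/d_o1 = +0.1153.
d_o2 = 59.3 − (-7.520) = 66.82 cm.
f₂ = −20.0 cm (diverging).
Lens 2: 1/d_i2 = 1/(-20.0) − 1/(66.82) = -0.06497, so d_i2 = -15.39 cm; m₂ = −d_i2/d_o2 = +0.2304.
m = m₁·m₂ = (+0.1153)(+0.2304) = +0.0266.

m = +0.0266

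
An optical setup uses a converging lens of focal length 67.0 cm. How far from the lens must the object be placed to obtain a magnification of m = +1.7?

27.6 cm

m = −d_i/d_o ⇒ d_i = −m·d_o.
1/f = 1/d_o + 1/d_i = 1/d_o − 1/(m·d_o) = (1 − 1/m)/d_o, so d_o = f(1 − 1/m) = (67.00)(1 − 1/(+1.7)) = 27.6 cm.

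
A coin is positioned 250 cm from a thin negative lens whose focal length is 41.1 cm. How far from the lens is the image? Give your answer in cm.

For a negative lens, f = -41.1 cm.
Thin-lens equation: 1/d_i = 1/f − 1/d_o = 1/(-41.10) − 1/(250) = -0.02433 − 0.004000 = -0.02833, so d_i = -35.3 cm.
The image is virtual, upright and reduced, on the same side as the object.

35.3 cm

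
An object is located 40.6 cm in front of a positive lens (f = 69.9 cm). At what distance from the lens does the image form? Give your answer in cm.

96.9 cm

Lens equation: 1/s_i = 1/f − 1/s_o = 1/(69.90) − 1/(40.6) = 0.01431 − 0.02463 = -0.01032, so s_i = -96.9 cm.
The image is virtual, upright and enlarged, on the same side as the object.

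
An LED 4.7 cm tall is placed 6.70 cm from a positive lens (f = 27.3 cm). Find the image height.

6.23 cm

1/d_i = 1/f − 1/d_o = 1/(27.30) − 1/(6.70) = -0.1126, so d_i = -8.879 cm.
m = −d_i/d_o = +1.325.
|h_i| = |m|·h_o = 1.325 × 4.7 = 6.23 cm. The image is virtual, upright and enlarged, on the same side as the object.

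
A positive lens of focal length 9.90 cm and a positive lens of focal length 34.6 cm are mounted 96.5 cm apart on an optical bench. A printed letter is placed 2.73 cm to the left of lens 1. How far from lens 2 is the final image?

Lens 1: 1/d_i1 = 1/f₁ − 1/d_o1 = 1/(9.90) − 1/(2.73) = -0.2653, so d_i1 = -3.769 cm.
The intermediate image is 3.769 cm to the left of lens 1 (virtual), which is 96.5 − (-3.769) = 100.3 cm to the left of lens 2, so d_o2 = +100.3 cm.
Lens 2: 1/d_i2 = 1/f₂ − 1/d_o2 = 1/(34.6) − 1/(100.3) = 0.01893, so d_i2 = 52.8 cm.
The final image is real, 52.8 cm to the right of lens 2 (overall magnification ≈ -0.73).

52.8 cm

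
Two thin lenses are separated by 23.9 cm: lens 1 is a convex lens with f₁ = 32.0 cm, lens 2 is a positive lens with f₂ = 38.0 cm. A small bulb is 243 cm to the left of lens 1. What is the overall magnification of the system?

Lens 1: 1/d_i1 = 1/(32.0) − 1/(243) = 0.02713, so d_i1 = 36.85 cm; m₁ = −d_i1/d_o1 = -0.1516.
d_o2 = 23.9 − (36.85) = -12.95 cm (virtual object).
Lens 2: 1/d_i2 = 1/(38.0) − 1/(-12.95) = 0.1035, so d_i2 = 9.658 cm; m₂ = −d_i2/d_o2 = +0.7458.
m = m₁·m₂ = (-0.1516)(+0.7458) = -0.113.

m = -0.113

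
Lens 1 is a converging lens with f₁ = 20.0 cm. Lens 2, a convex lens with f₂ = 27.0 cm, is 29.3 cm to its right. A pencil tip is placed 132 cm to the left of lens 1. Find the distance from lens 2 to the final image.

7.27 cm

Lens 1: 1/d_i1 = 1/f₁ − 1/d_o1 = 1/(20.0) − 1/(132) = 0.04242, so d_i1 = 23.57 cm.
The intermediate image is 23.57 cm to the right of lens 1, which is 29.3 − (23.57) = 5.730 cm to the left of lens 2, so d_o2 = +5.730 cm.
Lens 2: 1/d_i2 = 1/f₂ − 1/d_o2 = 1/(27.0) − 1/(5.730) = -0.1375, so d_i2 = -7.27 cm.
The final image is virtual, 7.27 cm to the left of lens 2 (overall magnification ≈ -0.23).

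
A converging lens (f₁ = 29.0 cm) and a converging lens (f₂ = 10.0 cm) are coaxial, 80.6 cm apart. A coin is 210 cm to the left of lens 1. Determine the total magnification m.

m = +0.0434

Lens 1: 1/d_i1 = 1/(29.0) − 1/(210) = 0.02972, so d_i1 = 33.65 cm; m₁ = −d_i1/d_o1 = -0.1602.
d_o2 = 80.6 − (33.65) = 46.95 cm.
Lens 2: 1/d_i2 = 1/(10.0) − 1/(46.95) = 0.07870, so d_i2 = 12.71 cm; m₂ = −d_i2/d_o2 = -0.2706.
m = m₁·m₂ = (-0.1602)(-0.2706) = +0.0434.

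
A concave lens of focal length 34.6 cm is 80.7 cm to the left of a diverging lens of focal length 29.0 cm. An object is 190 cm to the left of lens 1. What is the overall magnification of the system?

f₁ = −34.6 cm (diverging).
Lens 1: 1/d_i1 = 1/(-34.6) − 1/(190) = -0.03416, so d_i1 = -29.27 cm; m₁ = −d_i1/d_o1 = +0.1541.
d_o2 = 80.7 − (-29.27) = 110.0 cm.
f₂ = −29.0 cm (diverging).
Lens 2: 1/d_i2 = 1/(-29.0) − 1/(110.0) = -0.04357, so d_i2 = -22.95 cm; m₂ = −d_i2/d_o2 = +0.2086.
m = m₁·m₂ = (+0.1541)(+0.2086) = +0.0321.

m = +0.0321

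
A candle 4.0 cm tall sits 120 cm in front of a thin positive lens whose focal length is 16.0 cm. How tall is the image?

1/d_i = 1/f − 1/d_o = 1/(16.00) − 1/(120) = 0.05417, so d_i = 18.46 cm.
m = −d_i/d_o = -0.1538.
|h_i| = |m|·h_o = 0.1538 × 4.0 = 0.615 cm. The image is real, inverted and reduced, on the far side of the lens.

0.615 cm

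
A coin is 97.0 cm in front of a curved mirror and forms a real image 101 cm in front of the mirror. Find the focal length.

f = 49.5 cm (concave)

Real image ⇒ d_i = +101 cm.
1/f = 1/d_o + 1/d_i = 1/(97.0) + 1/(101) = 0.02021, so f = 49.5 cm.
Since f is positive, the curved mirror is concave.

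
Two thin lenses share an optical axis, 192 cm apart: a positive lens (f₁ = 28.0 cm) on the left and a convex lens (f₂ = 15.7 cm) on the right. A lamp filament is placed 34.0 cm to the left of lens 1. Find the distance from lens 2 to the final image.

29.7 cm

Lens 1: 1/d_i1 = 1/f₁ − 1/d_o1 = 1/(28.0) − 1/(34.0) = 0.006303, so d_i1 = 158.7 cm.
The intermediate image is 158.7 cm to the right of lens 1, which is 192 − (158.7) = 33.30 cm to the left of lens 2, so d_o2 = +33.30 cm.
Lens 2: 1/d_i2 = 1/f₂ − 1/d_o2 = 1/(15.7) − 1/(33.30) = 0.03366, so d_i2 = 29.7 cm.
The final image is real, 29.7 cm to the right of lens 2 (overall magnification ≈ 4.2).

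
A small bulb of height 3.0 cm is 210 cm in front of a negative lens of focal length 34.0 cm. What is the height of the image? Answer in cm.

0.418 cm

For a negative lens, f = -34.0 cm.
1/d_i = 1/f − 1/d_o = 1/(-34.00) − 1/(210) = -0.03417, so d_i = -29.26 cm.
m = −d_i/d_o = +0.1393.
|h_i| = |m|·h_o = 0.1393 × 3.0 = 0.418 cm. The image is virtual, upright and reduced, on the same side as the object.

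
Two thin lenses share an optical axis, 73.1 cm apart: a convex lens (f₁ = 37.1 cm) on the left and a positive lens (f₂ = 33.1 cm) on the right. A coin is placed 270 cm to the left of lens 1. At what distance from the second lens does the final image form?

Lens 1: 1/d_i1 = 1/f₁ − 1/d_o1 = 1/(37.1) − 1/(270) = 0.02325, so d_i1 = 43.01 cm.
The intermediate image is 43.01 cm to the right of lens 1, which is 73.1 − (43.01) = 30.09 cm to the left of lens 2, so d_o2 = +30.09 cm.
Lens 2: 1/d_i2 = 1/f₂ − 1/d_o2 = 1/(33.1) − 1/(30.09) = -0.003022, so d_i2 = -331 cm.
The final image is virtual, 331 cm to the left of lens 2 (overall magnification ≈ -1.8).

331 cm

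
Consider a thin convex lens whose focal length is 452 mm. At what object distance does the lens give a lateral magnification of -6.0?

m = −d_i/d_o ⇒ d_i = −m·d_o.
1/f = 1/d_o + 1/d_i = 1/d_o − 1/(m·d_o) = (1 − 1/m)/d_o, so d_o = f(1 − 1/m) = (452.0)(1 − 1/(-6.0)) = 527 mm.

527 mm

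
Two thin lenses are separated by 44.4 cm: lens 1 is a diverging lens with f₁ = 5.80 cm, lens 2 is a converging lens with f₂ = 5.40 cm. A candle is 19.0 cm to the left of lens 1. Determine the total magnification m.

f₁ = −5.80 cm (diverging).
Lens 1: 1/d_i1 = 1/(-5.80) − 1/(19.0) = -0.2250, so d_i1 = -4.444 cm; m₁ = −d_i1/d_o1 = +0.2339.
d_o2 = 44.4 − (-4.444) = 48.84 cm.
Lens 2: 1/d_i2 = 1/(5.40) − 1/(48.84) = 0.1647, so d_i2 = 6.071 cm; m₂ = −d_i2/d_o2 = -0.1243.
m = m₁·m₂ = (+0.2339)(-0.1243) = -0.0291.

m = -0.0291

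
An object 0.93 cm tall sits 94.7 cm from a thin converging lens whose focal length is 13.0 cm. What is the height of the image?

0.148 cm

1/d_i = 1/f − 1/d_o = 1/(13.00) − 1/(94.7) = 0.06636, so d_i = 15.07 cm.
m = −d_i/d_o = -0.1591.
|h_i| = |m|·h_o = 0.1591 × 0.93 = 0.148 cm. The image is real, inverted and reduced, on the far side of the lens.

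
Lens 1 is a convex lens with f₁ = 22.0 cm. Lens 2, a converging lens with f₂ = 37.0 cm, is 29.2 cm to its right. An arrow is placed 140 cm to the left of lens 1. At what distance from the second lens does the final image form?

Lens 1: 1/d_i1 = 1/f₁ − 1/d_o1 = 1/(22.0) − 1/(140) = 0.03831, so d_i1 = 26.10 cm.
The intermediate image is 26.10 cm to the right of lens 1, which is 29.2 − (26.10) = 3.100 cm to the left of lens 2, so d_o2 = +3.100 cm.
Lens 2: 1/d_i2 = 1/f₂ − 1/d_o2 = 1/(37.0) − 1/(3.100) = -0.2956, so d_i2 = -3.38 cm.
The final image is virtual, 3.38 cm to the left of lens 2 (overall magnification ≈ -0.20).

3.38 cm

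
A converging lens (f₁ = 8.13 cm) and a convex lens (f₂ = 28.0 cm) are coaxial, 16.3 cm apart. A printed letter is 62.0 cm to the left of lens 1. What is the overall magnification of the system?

m = -0.201

Lens 1: 1/d_i1 = 1/(8.13) − 1/(62.0) = 0.1069, so d_i1 = 9.357 cm; m₁ = −d_i1/d_o1 = -0.1509.
d_o2 = 16.3 − (9.357) = 6.943 cm.
Lens 2: 1/d_i2 = 1/(28.0) − 1/(6.943) = -0.1083, so d_i2 = -9.232 cm; m₂ = −d_i2/d_o2 = +1.330.
m = m₁·m₂ = (-0.1509)(+1.330) = -0.201.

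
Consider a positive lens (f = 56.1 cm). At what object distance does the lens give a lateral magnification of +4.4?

m = −d_i/d_o ⇒ d_i = −m·d_o.
1/f = 1/d_o + 1/d_i = 1/d_o − 1/(m·d_o) = (1 − 1/m)/d_o, so d_o = f(1 − 1/m) = (56.10)(1 − 1/(+4.4)) = 43.4 cm.

43.4 cm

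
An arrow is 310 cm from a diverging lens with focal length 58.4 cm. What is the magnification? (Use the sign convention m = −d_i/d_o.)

m = +0.159

For a diverging lens, f = -58.4 cm.
1/d_i = 1/f − 1/d_o = 1/(-58.40) − 1/(310) = -0.02035, so d_i = -49.14 cm.
m = −d_i/d_o = −(-49.14)/(310) = +0.159.
The image is virtual, upright and reduced, on the same side as the object.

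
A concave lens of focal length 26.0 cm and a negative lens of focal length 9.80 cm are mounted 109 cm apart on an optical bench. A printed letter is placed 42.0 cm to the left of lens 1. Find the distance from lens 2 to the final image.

Lens 1 is diverging, so f₁ = −26.0 cm.
Lens 1: 1/d_i1 = 1/f₁ − 1/d_o1 = 1/(-26.0) − 1/(42.0) = -0.06227, so d_i1 = -16.06 cm.
The intermediate image is 16.06 cm to the left of lens 1 (virtual), which is 109 − (-16.06) = 125.1 cm to the left of lens 2, so d_o2 = +125.1 cm.
Lens 2 is diverging, so f₂ = −9.80 cm.
Lens 2: 1/d_i2 = 1/f₂ − 1/d_o2 = 1/(-9.80) − 1/(125.1) = -0.1100, so d_i2 = -9.09 cm.
The final image is virtual, 9.09 cm to the left of lens 2 (overall magnification ≈ 0.028).

9.09 cm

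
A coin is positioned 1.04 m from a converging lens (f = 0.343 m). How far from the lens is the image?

0.512 m

Lens equation: 1/s_i = 1/f − 1/s_o = 1/(0.3430) − 1/(1.04) = 2.915 − 0.9615 = 1.954, so s_i = 0.512 m.
The image is real, inverted and reduced, on the far side of the lens.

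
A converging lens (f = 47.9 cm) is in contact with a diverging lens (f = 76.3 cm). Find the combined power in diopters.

P = +0.777 D

P₁ = 1/f₁ = 1/(0.479 m) = +2.088 D; P₂ = 1/f₂ = 1/(-0.763 m) = -1.311 D.
For thin lenses in contact, P = P₁ + P₂ = (+2.088) + (-1.311) = +0.777 D.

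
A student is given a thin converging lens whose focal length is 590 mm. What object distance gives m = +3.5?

421 mm

m = −d_i/d_o ⇒ d_i = −m·d_o.
1/f = 1/d_o + 1/d_i = 1/d_o − 1/(m·d_o) = (1 − 1/m)/d_o, so d_o = f(1 − 1/m) = (590.0)(1 − 1/(+3.5)) = 421 mm.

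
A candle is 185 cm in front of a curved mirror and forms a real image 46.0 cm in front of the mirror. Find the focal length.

Real image ⇒ d_i = +46.0 cm.
1/f = 1/d_o + 1/d_i = 1/(185) + 1/(46.0) = 0.02714, so f = 36.8 cm.
Since f is positive, the curved mirror is concave.

f = 36.8 cm (concave)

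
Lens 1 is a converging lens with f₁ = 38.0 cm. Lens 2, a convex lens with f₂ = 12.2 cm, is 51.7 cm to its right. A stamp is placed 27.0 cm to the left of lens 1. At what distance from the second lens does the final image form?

13.3 cm

Lens 1: 1/d_i1 = 1/f₁ − 1/d_o1 = 1/(38.0) − 1/(27.0) = -0.01072, so d_i1 = -93.27 cm.
The intermediate image is 93.27 cm to the left of lens 1 (virtual), which is 51.7 − (-93.27) = 145.0 cm to the left of lens 2, so d_o2 = +145.0 cm.
Lens 2: 1/d_i2 = 1/f₂ − 1/d_o2 = 1/(12.2) − 1/(145.0) = 0.07507, so d_i2 = 13.3 cm.
The final image is real, 13.3 cm to the right of lens 2 (overall magnification ≈ -0.32).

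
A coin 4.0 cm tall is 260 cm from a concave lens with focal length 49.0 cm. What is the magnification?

For a concave lens, f = -49.0 cm.
1/d_i = 1/f − 1/d_o = 1/(-49.00) − 1/(260) = -0.02425, so d_i = -41.23 cm.
m = −d_i/d_o = −(-41.23)/(260) = +0.159.
The image is virtual, upright and reduced, on the same side as the object.

m = +0.159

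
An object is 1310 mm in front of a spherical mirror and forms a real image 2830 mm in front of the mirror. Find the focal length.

Real image ⇒ d_i = +2830 mm.
1/f = 1/d_o + 1/d_i = 1/(1310) + 1/(2830) = 0.001117, so f = 895 mm.
Since f is positive, the spherical mirror is concave.

f = 895 mm (concave)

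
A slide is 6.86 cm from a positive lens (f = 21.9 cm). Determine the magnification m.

m = +1.46

1/d_i = 1/f − 1/d_o = 1/(21.90) − 1/(6.86) = -0.1001, so d_i = -9.989 cm.
m = −d_i/d_o = −(-9.989)/(6.86) = +1.46.
The image is virtual, upright and enlarged, on the same side as the object.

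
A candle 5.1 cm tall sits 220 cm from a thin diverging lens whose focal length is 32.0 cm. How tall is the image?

0.648 cm

For a diverging lens, f = -32.0 cm.
1/d_i = 1/f − 1/d_o = 1/(-32.00) − 1/(220) = -0.03580, so d_i = -27.94 cm.
m = −d_i/d_o = +0.1270.
|h_i| = |m|·h_o = 0.1270 × 5.1 = 0.648 cm. The image is virtual, upright and reduced, on the same side as the object.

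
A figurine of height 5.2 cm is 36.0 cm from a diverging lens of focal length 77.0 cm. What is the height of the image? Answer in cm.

3.54 cm

For a diverging lens, f = -77.0 cm.
1/d_i = 1/f − 1/d_o = 1/(-77.00) − 1/(36.0) = -0.04076, so d_i = -24.53 cm.
m = −d_i/d_o = +0.6814.
|h_i| = |m|·h_o = 0.6814 × 5.2 = 3.54 cm. The image is virtual, upright and reduced, on the same side as the object.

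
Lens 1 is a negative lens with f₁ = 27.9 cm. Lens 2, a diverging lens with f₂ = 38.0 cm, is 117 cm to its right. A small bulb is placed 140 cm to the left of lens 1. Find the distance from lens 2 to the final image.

Lens 1 is diverging, so f₁ = −27.9 cm.
Lens 1: 1/d_i1 = 1/f₁ − 1/d_o1 = 1/(-27.9) − 1/(140) = -0.04299, so d_i1 = -23.26 cm.
The intermediate image is 23.26 cm to the left of lens 1 (virtual), which is 117 − (-23.26) = 140.3 cm to the left of lens 2, so d_o2 = +140.3 cm.
Lens 2 is diverging, so f₂ = −38.0 cm.
Lens 2: 1/d_i2 = 1/f₂ − 1/d_o2 = 1/(-38.0) − 1/(140.3) = -0.03344, so d_i2 = -29.9 cm.
The final image is virtual, 29.9 cm to the left of lens 2 (overall magnification ≈ 0.035).

29.9 cm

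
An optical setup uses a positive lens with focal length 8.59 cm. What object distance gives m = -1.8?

13.4 cm

m = −d_i/d_o ⇒ d_i = −m·d_o.
1/f = 1/d_o + 1/d_i = 1/d_o − 1/(m·d_o) = (1 − 1/m)/d_o, so d_o = f(1 − 1/m) = (8.590)(1 − 1/(-1.8)) = 13.4 cm.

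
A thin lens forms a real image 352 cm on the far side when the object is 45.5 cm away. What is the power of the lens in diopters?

d_i = +352 cm.
1/f = 1/d_o + 1/d_i = 1/(45.5) + 1/(352) = 0.02482 cm⁻¹.
f = 40.29 cm = 0.4029 m, so P = 1/f = +2.48 D.

P = +2.48 D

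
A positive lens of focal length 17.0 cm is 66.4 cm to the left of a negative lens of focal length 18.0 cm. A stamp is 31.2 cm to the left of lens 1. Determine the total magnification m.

Lens 1: 1/d_i1 = 1/(17.0) − 1/(31.2) = 0.02677, so d_i1 = 37.35 cm; m₁ = −d_i1/d_o1 = -1.197.
d_o2 = 66.4 − (37.35) = 29.05 cm.
f₂ = −18.0 cm (diverging).
Lens 2: 1/d_i2 = 1/(-18.0) − 1/(29.05) = -0.08998, so d_i2 = -11.11 cm; m₂ = −d_i2/d_o2 = +0.3826.
m = m₁·m₂ = (-1.197)(+0.3826) = -0.458.

m = -0.458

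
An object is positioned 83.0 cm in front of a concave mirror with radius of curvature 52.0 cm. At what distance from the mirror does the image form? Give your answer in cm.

f = R/2 = 52.0/2 = 26.00 cm.
Mirror equation: 1/d_i = 1/f − 1/d_o = 1/(26.00) − 1/(83.0) = 0.03846 − 0.01205 = 0.02641, so d_i = 37.9 cm.
The image is real, inverted and reduced, in front of the mirror.

37.9 cm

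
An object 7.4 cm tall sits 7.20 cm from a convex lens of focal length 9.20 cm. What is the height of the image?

1/d_i = 1/f − 1/d_o = 1/(9.200) − 1/(7.20) = -0.03019, so d_i = -33.12 cm.
m = −d_i/d_o = +4.600.
|h_i| = |m|·h_o = 4.600 × 7.4 = 34.0 cm. The image is virtual, upright and enlarged, on the same side as the object.

34.0 cm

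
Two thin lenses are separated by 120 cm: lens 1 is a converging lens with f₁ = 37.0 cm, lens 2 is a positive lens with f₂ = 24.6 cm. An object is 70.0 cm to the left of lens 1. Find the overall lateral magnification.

m = +1.63

Lens 1: 1/d_i1 = 1/(37.0) − 1/(70.0) = 0.01274, so d_i1 = 78.48 cm; m₁ = −d_i1/d_o1 = -1.121.
d_o2 = 120 − (78.48) = 41.52 cm.
Lens 2: 1/d_i2 = 1/(24.6) − 1/(41.52) = 0.01657, so d_i2 = 60.37 cm; m₂ = −d_i2/d_o2 = -1.454.
m = m₁·m₂ = (-1.121)(-1.454) = +1.63.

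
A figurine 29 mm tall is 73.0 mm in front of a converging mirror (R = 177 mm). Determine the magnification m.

f = R/2 = 177/2 = 88.50 mm.
1/d_i = 1/f − 1/d_o = 1/(88.50) − 1/(73.0) = -0.002399, so d_i = -416.8 mm.
m = −d_i/d_o = −(-416.8)/(73.0) = +5.71.
The image is virtual, upright and enlarged, behind the mirror.

m = +5.71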